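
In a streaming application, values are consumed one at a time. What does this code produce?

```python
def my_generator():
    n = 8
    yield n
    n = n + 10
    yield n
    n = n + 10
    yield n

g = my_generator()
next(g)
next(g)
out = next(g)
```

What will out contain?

Step 1: Trace through generator execution:
  Yield 1: n starts at 8, yield 8
  Yield 2: n = 8 + 10 = 18, yield 18
  Yield 3: n = 18 + 10 = 28, yield 28
Step 2: First next() gets 8, second next() gets the second value, third next() yields 28.
Therefore out = 28.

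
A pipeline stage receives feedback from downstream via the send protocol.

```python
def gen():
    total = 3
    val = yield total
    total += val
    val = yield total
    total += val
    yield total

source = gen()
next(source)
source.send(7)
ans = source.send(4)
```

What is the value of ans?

Step 1: next() -> yield total=3.
Step 2: send(7) -> val=7, total = 3+7 = 10, yield 10.
Step 3: send(4) -> val=4, total = 10+4 = 14, yield 14.
Therefore ans = 14.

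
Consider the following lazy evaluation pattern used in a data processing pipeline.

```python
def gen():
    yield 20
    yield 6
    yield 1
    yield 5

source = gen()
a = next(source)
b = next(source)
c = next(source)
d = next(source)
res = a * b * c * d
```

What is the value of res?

Step 1: Create generator and consume all values:
  a = next(source) = 20
  b = next(source) = 6
  c = next(source) = 1
  d = next(source) = 5
Step 2: res = 20 * 6 * 1 * 5 = 600.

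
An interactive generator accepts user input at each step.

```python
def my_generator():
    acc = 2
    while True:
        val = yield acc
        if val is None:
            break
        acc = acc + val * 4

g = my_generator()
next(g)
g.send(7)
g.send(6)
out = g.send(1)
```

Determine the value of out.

Step 1: next() -> yield acc=2.
Step 2: send(7) -> val=7, acc = 2 + 7*4 = 30, yield 30.
Step 3: send(6) -> val=6, acc = 30 + 6*4 = 54, yield 54.
Step 4: send(1) -> val=1, acc = 54 + 1*4 = 58, yield 58.
Therefore out = 58.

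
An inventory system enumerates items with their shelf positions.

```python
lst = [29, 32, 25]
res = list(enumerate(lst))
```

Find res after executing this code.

Step 1: enumerate pairs each element with its index:
  (0, 29)
  (1, 32)
  (2, 25)
Therefore res = [(0, 29), (1, 32), (2, 25)].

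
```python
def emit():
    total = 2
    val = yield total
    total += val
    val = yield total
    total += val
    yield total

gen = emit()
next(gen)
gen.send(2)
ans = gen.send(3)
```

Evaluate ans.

Step 1: next() -> yield total=2.
Step 2: send(2) -> val=2, total = 2+2 = 4, yield 4.
Step 3: send(3) -> val=3, total = 4+3 = 7, yield 7.
Therefore ans = 7.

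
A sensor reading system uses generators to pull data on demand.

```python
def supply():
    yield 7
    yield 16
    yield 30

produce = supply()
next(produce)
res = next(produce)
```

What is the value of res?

Step 1: supply() creates a generator.
Step 2: next(produce) yields 7 (consumed and discarded).
Step 3: next(produce) yields 16, assigned to res.
Therefore res = 16.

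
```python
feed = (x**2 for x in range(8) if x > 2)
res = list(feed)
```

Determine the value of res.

Step 1: For range(8), keep x > 2, then square:
  x=0: 0 <= 2, excluded
  x=1: 1 <= 2, excluded
  x=2: 2 <= 2, excluded
  x=3: 3 > 2, yield 3**2 = 9
  x=4: 4 > 2, yield 4**2 = 16
  x=5: 5 > 2, yield 5**2 = 25
  x=6: 6 > 2, yield 6**2 = 36
  x=7: 7 > 2, yield 7**2 = 49
Therefore res = [9, 16, 25, 36, 49].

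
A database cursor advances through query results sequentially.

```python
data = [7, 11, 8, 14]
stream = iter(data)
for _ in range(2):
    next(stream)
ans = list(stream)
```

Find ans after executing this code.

Step 1: Create iterator over [7, 11, 8, 14].
Step 2: Advance 2 positions (consuming [7, 11]).
Step 3: list() collects remaining elements: [8, 14].
Therefore ans = [8, 14].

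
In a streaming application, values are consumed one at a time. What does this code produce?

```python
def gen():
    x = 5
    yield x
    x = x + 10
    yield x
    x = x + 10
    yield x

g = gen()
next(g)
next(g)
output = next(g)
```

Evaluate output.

Step 1: Trace through generator execution:
  Yield 1: x starts at 5, yield 5
  Yield 2: x = 5 + 10 = 15, yield 15
  Yield 3: x = 15 + 10 = 25, yield 25
Step 2: First next() gets 5, second next() gets the second value, third next() yields 25.
Therefore output = 25.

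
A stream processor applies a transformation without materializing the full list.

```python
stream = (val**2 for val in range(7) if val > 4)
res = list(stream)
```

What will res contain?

Step 1: For range(7), keep val > 4, then square:
  val=0: 0 <= 4, excluded
  val=1: 1 <= 4, excluded
  val=2: 2 <= 4, excluded
  val=3: 3 <= 4, excluded
  val=4: 4 <= 4, excluded
  val=5: 5 > 4, yield 5**2 = 25
  val=6: 6 > 4, yield 6**2 = 36
Therefore res = [25, 36].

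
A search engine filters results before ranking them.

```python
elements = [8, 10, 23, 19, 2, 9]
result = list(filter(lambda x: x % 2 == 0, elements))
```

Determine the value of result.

Step 1: Filter elements divisible by 2:
  8 % 2 = 0: kept
  10 % 2 = 0: kept
  23 % 2 = 1: removed
  19 % 2 = 1: removed
  2 % 2 = 0: kept
  9 % 2 = 1: removed
Therefore result = [8, 10, 2].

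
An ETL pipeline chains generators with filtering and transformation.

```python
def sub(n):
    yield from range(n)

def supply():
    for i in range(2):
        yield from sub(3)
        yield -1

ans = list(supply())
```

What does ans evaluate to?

Step 1: For each i in range(2):
  i=0: yield from sub(3) -> [0, 1, 2], then yield -1
  i=1: yield from sub(3) -> [0, 1, 2], then yield -1
Therefore ans = [0, 1, 2, -1, 0, 1, 2, -1].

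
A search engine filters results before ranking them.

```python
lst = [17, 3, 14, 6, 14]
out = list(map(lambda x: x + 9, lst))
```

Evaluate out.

Step 1: Apply lambda x: x + 9 to each element:
  17 -> 26
  3 -> 12
  14 -> 23
  6 -> 15
  14 -> 23
Therefore out = [26, 12, 23, 15, 23].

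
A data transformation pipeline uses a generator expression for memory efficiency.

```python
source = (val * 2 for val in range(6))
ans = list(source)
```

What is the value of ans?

Step 1: For each val in range(6), compute val*2:
  val=0: 0*2 = 0
  val=1: 1*2 = 2
  val=2: 2*2 = 4
  val=3: 3*2 = 6
  val=4: 4*2 = 8
  val=5: 5*2 = 10
Therefore ans = [0, 2, 4, 6, 8, 10].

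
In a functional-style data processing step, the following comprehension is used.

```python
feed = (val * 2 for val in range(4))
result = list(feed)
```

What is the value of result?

Step 1: For each val in range(4), compute val*2:
  val=0: 0*2 = 0
  val=1: 1*2 = 2
  val=2: 2*2 = 4
  val=3: 3*2 = 6
Therefore result = [0, 2, 4, 6].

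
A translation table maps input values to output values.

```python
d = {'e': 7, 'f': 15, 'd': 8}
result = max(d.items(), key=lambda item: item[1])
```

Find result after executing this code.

Step 1: Find item with maximum value:
  ('e', 7)
  ('f', 15)
  ('d', 8)
Step 2: Maximum value is 15 at key 'f'.
Therefore result = ('f', 15).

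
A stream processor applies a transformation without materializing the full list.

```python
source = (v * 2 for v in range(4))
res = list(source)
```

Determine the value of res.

Step 1: For each v in range(4), compute v*2:
  v=0: 0*2 = 0
  v=1: 1*2 = 2
  v=2: 2*2 = 4
  v=3: 3*2 = 6
Therefore res = [0, 2, 4, 6].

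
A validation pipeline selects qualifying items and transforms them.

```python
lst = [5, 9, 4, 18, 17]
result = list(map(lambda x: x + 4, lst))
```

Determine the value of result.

Step 1: Apply lambda x: x + 4 to each element:
  5 -> 9
  9 -> 13
  4 -> 8
  18 -> 22
  17 -> 21
Therefore result = [9, 13, 8, 22, 21].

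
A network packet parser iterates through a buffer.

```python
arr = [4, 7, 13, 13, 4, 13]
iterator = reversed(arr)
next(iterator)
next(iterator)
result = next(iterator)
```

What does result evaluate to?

Step 1: reversed([4, 7, 13, 13, 4, 13]) gives iterator: [13, 4, 13, 13, 7, 4].
Step 2: First next() = 13, second next() = 4.
Step 3: Third next() = 13.
Therefore result = 13.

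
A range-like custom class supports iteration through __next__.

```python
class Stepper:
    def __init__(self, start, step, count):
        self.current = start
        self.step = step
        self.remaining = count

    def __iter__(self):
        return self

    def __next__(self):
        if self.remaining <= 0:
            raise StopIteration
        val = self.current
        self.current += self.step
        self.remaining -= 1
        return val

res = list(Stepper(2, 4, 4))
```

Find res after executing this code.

Step 1: Stepper starts at 2, increments by 4, for 4 steps:
  Yield 2, then current += 4
  Yield 6, then current += 4
  Yield 10, then current += 4
  Yield 14, then current += 4
Therefore res = [2, 6, 10, 14].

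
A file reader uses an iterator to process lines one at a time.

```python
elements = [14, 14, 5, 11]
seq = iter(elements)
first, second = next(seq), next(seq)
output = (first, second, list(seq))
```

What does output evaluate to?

Step 1: Create iterator over [14, 14, 5, 11].
Step 2: first = 14, second = 14.
Step 3: Remaining elements: [5, 11].
Therefore output = (14, 14, [5, 11]).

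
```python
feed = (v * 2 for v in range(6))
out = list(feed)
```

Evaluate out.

Step 1: For each v in range(6), compute v*2:
  v=0: 0*2 = 0
  v=1: 1*2 = 2
  v=2: 2*2 = 4
  v=3: 3*2 = 6
  v=4: 4*2 = 8
  v=5: 5*2 = 10
Therefore out = [0, 2, 4, 6, 8, 10].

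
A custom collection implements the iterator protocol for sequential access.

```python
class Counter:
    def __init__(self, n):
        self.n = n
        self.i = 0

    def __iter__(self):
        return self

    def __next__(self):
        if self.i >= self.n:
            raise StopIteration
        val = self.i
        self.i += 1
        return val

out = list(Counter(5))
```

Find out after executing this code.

Step 1: Counter(5) creates an iterator counting 0 to 4.
Step 2: list() consumes all values: [0, 1, 2, 3, 4].
Therefore out = [0, 1, 2, 3, 4].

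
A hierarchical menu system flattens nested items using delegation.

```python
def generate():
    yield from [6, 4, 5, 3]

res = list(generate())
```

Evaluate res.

Step 1: yield from delegates to the iterable, yielding each element.
Step 2: Collected values: [6, 4, 5, 3].
Therefore res = [6, 4, 5, 3].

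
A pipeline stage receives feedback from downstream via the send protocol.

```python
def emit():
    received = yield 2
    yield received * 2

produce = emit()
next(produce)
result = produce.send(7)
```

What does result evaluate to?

Step 1: next(produce) advances to first yield, producing 2.
Step 2: send(7) resumes, received = 7.
Step 3: yield received * 2 = 7 * 2 = 14.
Therefore result = 14.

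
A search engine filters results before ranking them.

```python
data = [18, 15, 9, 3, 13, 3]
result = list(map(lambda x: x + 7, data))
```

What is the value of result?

Step 1: Apply lambda x: x + 7 to each element:
  18 -> 25
  15 -> 22
  9 -> 16
  3 -> 10
  13 -> 20
  3 -> 10
Therefore result = [25, 22, 16, 10, 20, 10].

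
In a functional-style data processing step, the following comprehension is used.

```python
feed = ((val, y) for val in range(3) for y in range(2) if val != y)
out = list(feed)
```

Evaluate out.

Step 1: Nested generator over range(3) x range(2) where val != y:
  (0, 0): excluded (val == y)
  (0, 1): included
  (1, 0): included
  (1, 1): excluded (val == y)
  (2, 0): included
  (2, 1): included
Therefore out = [(0, 1), (1, 0), (2, 0), (2, 1)].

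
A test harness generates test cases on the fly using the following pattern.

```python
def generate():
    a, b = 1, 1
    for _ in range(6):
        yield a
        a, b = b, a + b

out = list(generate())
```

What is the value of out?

Step 1: Fibonacci-like sequence starting with a=1, b=1:
  Iteration 1: yield a=1, then a,b = 1,2
  Iteration 2: yield a=1, then a,b = 2,3
  Iteration 3: yield a=2, then a,b = 3,5
  Iteration 4: yield a=3, then a,b = 5,8
  Iteration 5: yield a=5, then a,b = 8,13
  Iteration 6: yield a=8, then a,b = 13,21
Therefore out = [1, 1, 2, 3, 5, 8].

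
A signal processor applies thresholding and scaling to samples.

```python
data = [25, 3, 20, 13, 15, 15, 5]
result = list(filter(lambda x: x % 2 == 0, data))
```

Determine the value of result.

Step 1: Filter elements divisible by 2:
  25 % 2 = 1: removed
  3 % 2 = 1: removed
  20 % 2 = 0: kept
  13 % 2 = 1: removed
  15 % 2 = 1: removed
  15 % 2 = 1: removed
  5 % 2 = 1: removed
Therefore result = [20].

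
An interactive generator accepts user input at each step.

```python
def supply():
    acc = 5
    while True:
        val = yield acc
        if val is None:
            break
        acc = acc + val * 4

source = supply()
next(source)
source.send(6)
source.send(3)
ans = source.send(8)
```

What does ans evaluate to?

Step 1: next() -> yield acc=5.
Step 2: send(6) -> val=6, acc = 5 + 6*4 = 29, yield 29.
Step 3: send(3) -> val=3, acc = 29 + 3*4 = 41, yield 41.
Step 4: send(8) -> val=8, acc = 41 + 8*4 = 73, yield 73.
Therefore ans = 73.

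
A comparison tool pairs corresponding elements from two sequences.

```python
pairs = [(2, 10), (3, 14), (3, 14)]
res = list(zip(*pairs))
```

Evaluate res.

Step 1: zip(*pairs) transposes: unzips [(2, 10), (3, 14), (3, 14)] into separate sequences.
Step 2: First elements: (2, 3, 3), second elements: (10, 14, 14).
Therefore res = [(2, 3, 3), (10, 14, 14)].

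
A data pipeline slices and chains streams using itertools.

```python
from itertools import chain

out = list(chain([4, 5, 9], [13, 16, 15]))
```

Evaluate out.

Step 1: chain() concatenates iterables: [4, 5, 9] + [13, 16, 15].
Therefore out = [4, 5, 9, 13, 16, 15].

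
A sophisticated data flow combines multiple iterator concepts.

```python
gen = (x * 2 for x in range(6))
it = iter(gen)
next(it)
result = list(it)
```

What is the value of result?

Step 1: Generator produces [0, 2, 4, 6, 8, 10].
Step 2: next(it) consumes first element (0).
Step 3: list(it) collects remaining: [2, 4, 6, 8, 10].
Therefore result = [2, 4, 6, 8, 10].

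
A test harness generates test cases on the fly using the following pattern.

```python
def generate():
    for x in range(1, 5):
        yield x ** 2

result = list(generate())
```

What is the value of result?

Step 1: For each x in range(1, 5), yield x**2:
  x=1: yield 1**2 = 1
  x=2: yield 2**2 = 4
  x=3: yield 3**2 = 9
  x=4: yield 4**2 = 16
Therefore result = [1, 4, 9, 16].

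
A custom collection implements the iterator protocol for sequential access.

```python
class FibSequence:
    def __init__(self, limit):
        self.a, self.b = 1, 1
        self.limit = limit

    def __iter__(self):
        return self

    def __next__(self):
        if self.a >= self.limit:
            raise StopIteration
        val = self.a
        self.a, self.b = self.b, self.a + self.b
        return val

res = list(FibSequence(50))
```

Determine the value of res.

Step 1: Fibonacci-like sequence (a=1, b=1) until >= 50:
  Yield 1, then a,b = 1,2
  Yield 1, then a,b = 2,3
  Yield 2, then a,b = 3,5
  Yield 3, then a,b = 5,8
  Yield 5, then a,b = 8,13
  Yield 8, then a,b = 13,21
  Yield 13, then a,b = 21,34
  Yield 21, then a,b = 34,55
  Yield 34, then a,b = 55,89
Step 2: 55 >= 50, stop.
Therefore res = [1, 1, 2, 3, 5, 8, 13, 21, 34].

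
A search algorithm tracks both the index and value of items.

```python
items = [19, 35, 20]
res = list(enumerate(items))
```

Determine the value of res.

Step 1: enumerate pairs each element with its index:
  (0, 19)
  (1, 35)
  (2, 20)
Therefore res = [(0, 19), (1, 35), (2, 20)].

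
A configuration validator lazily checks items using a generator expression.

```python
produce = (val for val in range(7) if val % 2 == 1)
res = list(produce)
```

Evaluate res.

Step 1: Filter range(7) keeping only odd values:
  val=0: even, excluded
  val=1: odd, included
  val=2: even, excluded
  val=3: odd, included
  val=4: even, excluded
  val=5: odd, included
  val=6: even, excluded
Therefore res = [1, 3, 5].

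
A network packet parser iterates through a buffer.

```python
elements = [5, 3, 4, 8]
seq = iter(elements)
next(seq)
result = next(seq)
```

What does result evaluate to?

Step 1: Create iterator over [5, 3, 4, 8].
Step 2: next() consumes 5.
Step 3: next() returns 3.
Therefore result = 3.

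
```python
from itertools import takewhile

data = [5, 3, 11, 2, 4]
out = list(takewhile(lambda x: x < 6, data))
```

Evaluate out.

Step 1: takewhile stops at first element >= 6:
  5 < 6: take
  3 < 6: take
  11 >= 6: stop
Therefore out = [5, 3].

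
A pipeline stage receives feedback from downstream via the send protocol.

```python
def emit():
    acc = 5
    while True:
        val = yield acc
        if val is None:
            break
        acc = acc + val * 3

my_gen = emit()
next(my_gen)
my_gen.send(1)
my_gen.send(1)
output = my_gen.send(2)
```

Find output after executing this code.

Step 1: next() -> yield acc=5.
Step 2: send(1) -> val=1, acc = 5 + 1*3 = 8, yield 8.
Step 3: send(1) -> val=1, acc = 8 + 1*3 = 11, yield 11.
Step 4: send(2) -> val=2, acc = 11 + 2*3 = 17, yield 17.
Therefore output = 17.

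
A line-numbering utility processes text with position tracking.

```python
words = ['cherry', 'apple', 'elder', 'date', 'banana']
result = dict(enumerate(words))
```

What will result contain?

Step 1: enumerate pairs indices with words:
  0 -> 'cherry'
  1 -> 'apple'
  2 -> 'elder'
  3 -> 'date'
  4 -> 'banana'
Therefore result = {0: 'cherry', 1: 'apple', 2: 'elder', 3: 'date', 4: 'banana'}.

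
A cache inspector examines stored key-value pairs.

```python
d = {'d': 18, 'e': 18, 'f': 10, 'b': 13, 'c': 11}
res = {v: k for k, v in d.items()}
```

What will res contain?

Step 1: Invert dict (swap keys and values):
  'd': 18 -> 18: 'd'
  'e': 18 -> 18: 'e'
  'f': 10 -> 10: 'f'
  'b': 13 -> 13: 'b'
  'c': 11 -> 11: 'c'
Therefore res = {18: 'e', 10: 'f', 13: 'b', 11: 'c'}.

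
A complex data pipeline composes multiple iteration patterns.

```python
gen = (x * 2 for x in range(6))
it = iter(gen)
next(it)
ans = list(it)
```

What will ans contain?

Step 1: Generator produces [0, 2, 4, 6, 8, 10].
Step 2: next(it) consumes first element (0).
Step 3: list(it) collects remaining: [2, 4, 6, 8, 10].
Therefore ans = [2, 4, 6, 8, 10].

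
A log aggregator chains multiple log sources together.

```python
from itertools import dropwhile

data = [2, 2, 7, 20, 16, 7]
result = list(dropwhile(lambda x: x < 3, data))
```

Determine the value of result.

Step 1: dropwhile drops elements while < 3:
  2 < 3: dropped
  2 < 3: dropped
  7: kept (dropping stopped)
Step 2: Remaining elements kept regardless of condition.
Therefore result = [7, 20, 16, 7].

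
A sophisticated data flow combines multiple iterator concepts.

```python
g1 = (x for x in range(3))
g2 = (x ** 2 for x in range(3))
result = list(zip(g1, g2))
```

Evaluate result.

Step 1: g1 produces [0, 1, 2].
Step 2: g2 produces [0, 1, 4].
Step 3: zip pairs them: [(0, 0), (1, 1), (2, 4)].
Therefore result = [(0, 0), (1, 1), (2, 4)].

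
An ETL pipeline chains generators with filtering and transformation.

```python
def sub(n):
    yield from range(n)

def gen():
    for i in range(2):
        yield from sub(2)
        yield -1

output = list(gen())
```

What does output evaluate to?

Step 1: For each i in range(2):
  i=0: yield from sub(2) -> [0, 1], then yield -1
  i=1: yield from sub(2) -> [0, 1], then yield -1
Therefore output = [0, 1, -1, 0, 1, -1].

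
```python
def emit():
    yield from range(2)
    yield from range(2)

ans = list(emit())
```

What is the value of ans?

Step 1: Trace yields in order:
  yield 0
  yield 1
  yield 0
  yield 1
Therefore ans = [0, 1, 0, 1].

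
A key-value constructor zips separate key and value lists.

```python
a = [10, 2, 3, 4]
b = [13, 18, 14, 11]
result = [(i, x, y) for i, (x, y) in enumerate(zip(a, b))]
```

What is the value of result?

Step 1: enumerate(zip(a, b)) gives index with paired elements:
  i=0: (10, 13)
  i=1: (2, 18)
  i=2: (3, 14)
  i=3: (4, 11)
Therefore result = [(0, 10, 13), (1, 2, 18), (2, 3, 14), (3, 4, 11)].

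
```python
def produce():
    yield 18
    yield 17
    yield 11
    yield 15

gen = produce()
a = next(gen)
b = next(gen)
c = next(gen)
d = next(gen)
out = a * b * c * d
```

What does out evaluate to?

Step 1: Create generator and consume all values:
  a = next(gen) = 18
  b = next(gen) = 17
  c = next(gen) = 11
  d = next(gen) = 15
Step 2: out = 18 * 17 * 11 * 15 = 50490.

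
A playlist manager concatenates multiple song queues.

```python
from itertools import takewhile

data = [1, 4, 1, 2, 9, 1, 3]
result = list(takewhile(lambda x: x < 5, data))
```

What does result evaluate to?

Step 1: takewhile stops at first element >= 5:
  1 < 5: take
  4 < 5: take
  1 < 5: take
  2 < 5: take
  9 >= 5: stop
Therefore result = [1, 4, 1, 2].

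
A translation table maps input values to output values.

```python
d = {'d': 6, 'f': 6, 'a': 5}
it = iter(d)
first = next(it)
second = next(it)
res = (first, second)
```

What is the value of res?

Step 1: iter(d) iterates over keys: ['d', 'f', 'a'].
Step 2: first = next(it) = 'd', second = next(it) = 'f'.
Therefore res = ('d', 'f').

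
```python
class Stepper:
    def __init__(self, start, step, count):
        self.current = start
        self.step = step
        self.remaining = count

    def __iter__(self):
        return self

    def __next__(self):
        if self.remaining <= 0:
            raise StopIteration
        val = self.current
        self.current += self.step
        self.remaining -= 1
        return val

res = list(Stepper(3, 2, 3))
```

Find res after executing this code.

Step 1: Stepper starts at 3, increments by 2, for 3 steps:
  Yield 3, then current += 2
  Yield 5, then current += 2
  Yield 7, then current += 2
Therefore res = [3, 5, 7].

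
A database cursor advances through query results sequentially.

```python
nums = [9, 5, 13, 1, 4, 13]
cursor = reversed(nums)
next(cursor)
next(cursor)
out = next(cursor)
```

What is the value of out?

Step 1: reversed([9, 5, 13, 1, 4, 13]) gives iterator: [13, 4, 1, 13, 5, 9].
Step 2: First next() = 13, second next() = 4.
Step 3: Third next() = 1.
Therefore out = 1.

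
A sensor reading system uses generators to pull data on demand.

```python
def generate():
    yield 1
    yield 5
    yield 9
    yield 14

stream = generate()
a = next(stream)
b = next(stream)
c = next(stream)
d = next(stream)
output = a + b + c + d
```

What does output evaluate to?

Step 1: Create generator and consume all values:
  a = next(stream) = 1
  b = next(stream) = 5
  c = next(stream) = 9
  d = next(stream) = 14
Step 2: output = 1 + 5 + 9 + 14 = 29.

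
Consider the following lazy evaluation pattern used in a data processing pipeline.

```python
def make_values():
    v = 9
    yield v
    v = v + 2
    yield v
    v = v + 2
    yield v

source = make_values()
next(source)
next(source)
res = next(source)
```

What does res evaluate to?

Step 1: Trace through generator execution:
  Yield 1: v starts at 9, yield 9
  Yield 2: v = 9 + 2 = 11, yield 11
  Yield 3: v = 11 + 2 = 13, yield 13
Step 2: First next() gets 9, second next() gets the second value, third next() yields 13.
Therefore res = 13.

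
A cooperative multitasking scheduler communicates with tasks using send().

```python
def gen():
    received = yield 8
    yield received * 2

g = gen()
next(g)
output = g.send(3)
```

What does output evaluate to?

Step 1: next(g) advances to first yield, producing 8.
Step 2: send(3) resumes, received = 3.
Step 3: yield received * 2 = 3 * 2 = 6.
Therefore output = 6.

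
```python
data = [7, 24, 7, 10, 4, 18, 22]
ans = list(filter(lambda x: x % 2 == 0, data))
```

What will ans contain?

Step 1: Filter elements divisible by 2:
  7 % 2 = 1: removed
  24 % 2 = 0: kept
  7 % 2 = 1: removed
  10 % 2 = 0: kept
  4 % 2 = 0: kept
  18 % 2 = 0: kept
  22 % 2 = 0: kept
Therefore ans = [24, 10, 4, 18, 22].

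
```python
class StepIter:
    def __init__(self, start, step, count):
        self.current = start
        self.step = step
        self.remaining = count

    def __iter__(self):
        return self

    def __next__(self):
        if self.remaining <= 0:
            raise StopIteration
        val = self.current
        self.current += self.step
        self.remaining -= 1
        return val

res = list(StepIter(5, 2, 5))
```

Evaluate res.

Step 1: StepIter starts at 5, increments by 2, for 5 steps:
  Yield 5, then current += 2
  Yield 7, then current += 2
  Yield 9, then current += 2
  Yield 11, then current += 2
  Yield 13, then current += 2
Therefore res = [5, 7, 9, 11, 13].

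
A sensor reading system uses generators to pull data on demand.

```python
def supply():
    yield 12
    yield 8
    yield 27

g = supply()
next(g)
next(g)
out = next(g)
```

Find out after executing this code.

Step 1: supply() creates a generator.
Step 2: next(g) yields 12 (consumed and discarded).
Step 3: next(g) yields 8 (consumed and discarded).
Step 4: next(g) yields 27, assigned to out.
Therefore out = 27.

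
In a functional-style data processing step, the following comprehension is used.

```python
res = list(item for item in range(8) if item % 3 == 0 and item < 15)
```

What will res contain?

Step 1: Filter range(8) where item % 3 == 0 and item < 15:
  item=0: both conditions met, included
  item=1: excluded (1 % 3 != 0)
  item=2: excluded (2 % 3 != 0)
  item=3: both conditions met, included
  item=4: excluded (4 % 3 != 0)
  item=5: excluded (5 % 3 != 0)
  item=6: both conditions met, included
  item=7: excluded (7 % 3 != 0)
Therefore res = [0, 3, 6].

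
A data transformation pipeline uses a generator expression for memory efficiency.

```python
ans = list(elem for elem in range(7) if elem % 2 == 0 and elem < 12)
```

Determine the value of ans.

Step 1: Filter range(7) where elem % 2 == 0 and elem < 12:
  elem=0: both conditions met, included
  elem=1: excluded (1 % 2 != 0)
  elem=2: both conditions met, included
  elem=3: excluded (3 % 2 != 0)
  elem=4: both conditions met, included
  elem=5: excluded (5 % 2 != 0)
  elem=6: both conditions met, included
Therefore ans = [0, 2, 4, 6].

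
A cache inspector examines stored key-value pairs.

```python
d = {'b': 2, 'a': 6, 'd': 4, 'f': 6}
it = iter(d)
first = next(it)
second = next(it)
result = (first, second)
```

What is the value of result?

Step 1: iter(d) iterates over keys: ['b', 'a', 'd', 'f'].
Step 2: first = next(it) = 'b', second = next(it) = 'a'.
Therefore result = ('b', 'a').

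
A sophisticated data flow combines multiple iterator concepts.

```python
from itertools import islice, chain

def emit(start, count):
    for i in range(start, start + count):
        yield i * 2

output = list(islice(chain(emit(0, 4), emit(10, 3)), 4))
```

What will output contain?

Step 1: emit(0, 4) yields [0, 2, 4, 6].
Step 2: emit(10, 3) yields [20, 22, 24].
Step 3: chain concatenates: [0, 2, 4, 6, 20, 22, 24].
Step 4: islice takes first 4: [0, 2, 4, 6].
Therefore output = [0, 2, 4, 6].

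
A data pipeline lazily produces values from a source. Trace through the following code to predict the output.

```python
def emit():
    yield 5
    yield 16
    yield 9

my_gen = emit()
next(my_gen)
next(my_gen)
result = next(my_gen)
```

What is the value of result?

Step 1: emit() creates a generator.
Step 2: next(my_gen) yields 5 (consumed and discarded).
Step 3: next(my_gen) yields 16 (consumed and discarded).
Step 4: next(my_gen) yields 9, assigned to result.
Therefore result = 9.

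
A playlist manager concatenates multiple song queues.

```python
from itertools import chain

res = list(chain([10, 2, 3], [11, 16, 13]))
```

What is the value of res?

Step 1: chain() concatenates iterables: [10, 2, 3] + [11, 16, 13].
Therefore res = [10, 2, 3, 11, 16, 13].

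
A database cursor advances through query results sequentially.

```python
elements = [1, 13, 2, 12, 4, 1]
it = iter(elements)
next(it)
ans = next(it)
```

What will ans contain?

Step 1: Create iterator over [1, 13, 2, 12, 4, 1].
Step 2: next() consumes 1.
Step 3: next() returns 13.
Therefore ans = 13.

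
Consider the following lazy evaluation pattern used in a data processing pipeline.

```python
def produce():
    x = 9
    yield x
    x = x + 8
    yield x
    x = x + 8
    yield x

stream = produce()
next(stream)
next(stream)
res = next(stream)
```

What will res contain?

Step 1: Trace through generator execution:
  Yield 1: x starts at 9, yield 9
  Yield 2: x = 9 + 8 = 17, yield 17
  Yield 3: x = 17 + 8 = 25, yield 25
Step 2: First next() gets 9, second next() gets the second value, third next() yields 25.
Therefore res = 25.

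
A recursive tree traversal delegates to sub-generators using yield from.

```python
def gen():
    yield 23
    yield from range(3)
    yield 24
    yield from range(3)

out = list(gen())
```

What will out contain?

Step 1: Trace yields in order:
  yield 23
  yield 0
  yield 1
  yield 2
  yield 24
  yield 0
  yield 1
  yield 2
Therefore out = [23, 0, 1, 2, 24, 0, 1, 2].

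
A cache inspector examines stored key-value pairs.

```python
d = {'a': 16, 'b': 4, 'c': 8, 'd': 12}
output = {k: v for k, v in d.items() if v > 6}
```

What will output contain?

Step 1: Filter items where value > 6:
  'a': 16 > 6: kept
  'b': 4 <= 6: removed
  'c': 8 > 6: kept
  'd': 12 > 6: kept
Therefore output = {'a': 16, 'c': 8, 'd': 12}.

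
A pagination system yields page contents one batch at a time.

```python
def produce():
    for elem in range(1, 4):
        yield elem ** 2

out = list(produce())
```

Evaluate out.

Step 1: For each elem in range(1, 4), yield elem**2:
  elem=1: yield 1**2 = 1
  elem=2: yield 2**2 = 4
  elem=3: yield 3**2 = 9
Therefore out = [1, 4, 9].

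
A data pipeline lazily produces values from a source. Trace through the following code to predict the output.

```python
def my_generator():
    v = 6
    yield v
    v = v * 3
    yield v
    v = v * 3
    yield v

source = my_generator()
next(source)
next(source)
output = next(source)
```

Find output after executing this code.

Step 1: Trace through generator execution:
  Yield 1: v starts at 6, yield 6
  Yield 2: v = 6 * 3 = 18, yield 18
  Yield 3: v = 18 * 3 = 54, yield 54
Step 2: First next() gets 6, second next() gets the second value, third next() yields 54.
Therefore output = 54.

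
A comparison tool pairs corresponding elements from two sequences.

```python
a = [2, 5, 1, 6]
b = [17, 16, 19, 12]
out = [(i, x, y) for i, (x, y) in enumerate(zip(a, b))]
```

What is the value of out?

Step 1: enumerate(zip(a, b)) gives index with paired elements:
  i=0: (2, 17)
  i=1: (5, 16)
  i=2: (1, 19)
  i=3: (6, 12)
Therefore out = [(0, 2, 17), (1, 5, 16), (2, 1, 19), (3, 6, 12)].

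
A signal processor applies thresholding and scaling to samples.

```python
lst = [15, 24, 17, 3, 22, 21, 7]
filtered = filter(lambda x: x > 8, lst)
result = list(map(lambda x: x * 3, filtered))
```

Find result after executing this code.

Step 1: Filter lst for elements > 8:
  15: kept
  24: kept
  17: kept
  3: removed
  22: kept
  21: kept
  7: removed
Step 2: Map x * 3 on filtered [15, 24, 17, 22, 21]:
  15 -> 45
  24 -> 72
  17 -> 51
  22 -> 66
  21 -> 63
Therefore result = [45, 72, 51, 66, 63].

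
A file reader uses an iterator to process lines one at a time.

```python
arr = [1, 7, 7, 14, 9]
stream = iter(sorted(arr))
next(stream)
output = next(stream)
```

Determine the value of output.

Step 1: sorted([1, 7, 7, 14, 9]) = [1, 7, 7, 9, 14].
Step 2: Create iterator and skip 1 elements.
Step 3: next() returns 7.
Therefore output = 7.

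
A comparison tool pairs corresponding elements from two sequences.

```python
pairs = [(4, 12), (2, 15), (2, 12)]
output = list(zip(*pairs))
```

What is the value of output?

Step 1: zip(*pairs) transposes: unzips [(4, 12), (2, 15), (2, 12)] into separate sequences.
Step 2: First elements: (4, 2, 2), second elements: (12, 15, 12).
Therefore output = [(4, 2, 2), (12, 15, 12)].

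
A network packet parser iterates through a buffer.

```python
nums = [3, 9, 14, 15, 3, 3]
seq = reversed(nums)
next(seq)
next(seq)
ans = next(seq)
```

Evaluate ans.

Step 1: reversed([3, 9, 14, 15, 3, 3]) gives iterator: [3, 3, 15, 14, 9, 3].
Step 2: First next() = 3, second next() = 3.
Step 3: Third next() = 15.
Therefore ans = 15.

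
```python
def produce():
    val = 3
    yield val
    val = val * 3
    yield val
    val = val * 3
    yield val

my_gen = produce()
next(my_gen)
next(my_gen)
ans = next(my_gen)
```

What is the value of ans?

Step 1: Trace through generator execution:
  Yield 1: val starts at 3, yield 3
  Yield 2: val = 3 * 3 = 9, yield 9
  Yield 3: val = 9 * 3 = 27, yield 27
Step 2: First next() gets 3, second next() gets the second value, third next() yields 27.
Therefore ans = 27.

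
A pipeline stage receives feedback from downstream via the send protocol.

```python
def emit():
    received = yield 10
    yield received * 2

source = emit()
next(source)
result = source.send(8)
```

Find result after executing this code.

Step 1: next(source) advances to first yield, producing 10.
Step 2: send(8) resumes, received = 8.
Step 3: yield received * 2 = 8 * 2 = 16.
Therefore result = 16.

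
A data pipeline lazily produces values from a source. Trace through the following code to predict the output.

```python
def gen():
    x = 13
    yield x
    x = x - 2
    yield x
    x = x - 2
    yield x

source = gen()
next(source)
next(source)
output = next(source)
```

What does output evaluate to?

Step 1: Trace through generator execution:
  Yield 1: x starts at 13, yield 13
  Yield 2: x = 13 - 2 = 11, yield 11
  Yield 3: x = 11 - 2 = 9, yield 9
Step 2: First next() gets 13, second next() gets the second value, third next() yields 9.
Therefore output = 9.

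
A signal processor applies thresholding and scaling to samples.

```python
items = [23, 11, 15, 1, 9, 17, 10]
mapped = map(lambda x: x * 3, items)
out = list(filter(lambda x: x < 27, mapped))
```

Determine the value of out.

Step 1: Map x * 3:
  23 -> 69
  11 -> 33
  15 -> 45
  1 -> 3
  9 -> 27
  17 -> 51
  10 -> 30
Step 2: Filter for < 27:
  69: removed
  33: removed
  45: removed
  3: kept
  27: removed
  51: removed
  30: removed
Therefore out = [3].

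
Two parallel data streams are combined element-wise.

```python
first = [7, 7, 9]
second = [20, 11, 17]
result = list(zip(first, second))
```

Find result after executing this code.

Step 1: zip pairs elements at same index:
  Index 0: (7, 20)
  Index 1: (7, 11)
  Index 2: (9, 17)
Therefore result = [(7, 20), (7, 11), (9, 17)].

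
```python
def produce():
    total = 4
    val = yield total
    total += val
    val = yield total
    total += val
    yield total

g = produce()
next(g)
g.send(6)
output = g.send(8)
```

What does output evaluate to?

Step 1: next() -> yield total=4.
Step 2: send(6) -> val=6, total = 4+6 = 10, yield 10.
Step 3: send(8) -> val=8, total = 10+8 = 18, yield 18.
Therefore output = 18.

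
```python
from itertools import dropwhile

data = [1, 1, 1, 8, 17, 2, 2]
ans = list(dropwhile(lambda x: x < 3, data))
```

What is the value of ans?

Step 1: dropwhile drops elements while < 3:
  1 < 3: dropped
  1 < 3: dropped
  1 < 3: dropped
  8: kept (dropping stopped)
Step 2: Remaining elements kept regardless of condition.
Therefore ans = [8, 17, 2, 2].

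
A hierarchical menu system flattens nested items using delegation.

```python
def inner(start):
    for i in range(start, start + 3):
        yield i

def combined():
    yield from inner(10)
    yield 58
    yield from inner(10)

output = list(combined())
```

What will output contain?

Step 1: combined() delegates to inner(10):
  yield 10
  yield 11
  yield 12
Step 2: yield 58
Step 3: Delegates to inner(10):
  yield 10
  yield 11
  yield 12
Therefore output = [10, 11, 12, 58, 10, 11, 12].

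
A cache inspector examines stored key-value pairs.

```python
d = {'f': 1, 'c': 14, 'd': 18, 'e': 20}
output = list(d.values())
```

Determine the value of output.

Step 1: d.values() returns the dictionary values in insertion order.
Therefore output = [1, 14, 18, 20].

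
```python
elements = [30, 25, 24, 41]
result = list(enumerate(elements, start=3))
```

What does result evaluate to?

Step 1: enumerate with start=3:
  (3, 30)
  (4, 25)
  (5, 24)
  (6, 41)
Therefore result = [(3, 30), (4, 25), (5, 24), (6, 41)].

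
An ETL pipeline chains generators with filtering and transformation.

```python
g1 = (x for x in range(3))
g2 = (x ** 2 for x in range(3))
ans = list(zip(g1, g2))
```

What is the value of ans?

Step 1: g1 produces [0, 1, 2].
Step 2: g2 produces [0, 1, 4].
Step 3: zip pairs them: [(0, 0), (1, 1), (2, 4)].
Therefore ans = [(0, 0), (1, 1), (2, 4)].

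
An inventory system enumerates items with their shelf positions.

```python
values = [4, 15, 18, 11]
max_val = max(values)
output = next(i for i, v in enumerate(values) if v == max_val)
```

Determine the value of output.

Step 1: max([4, 15, 18, 11]) = 18.
Step 2: Find first index where value == 18:
  Index 0: 4 != 18
  Index 1: 15 != 18
  Index 2: 18 == 18, found!
Therefore output = 2.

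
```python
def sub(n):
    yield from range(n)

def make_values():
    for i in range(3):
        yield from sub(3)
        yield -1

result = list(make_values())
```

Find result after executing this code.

Step 1: For each i in range(3):
  i=0: yield from sub(3) -> [0, 1, 2], then yield -1
  i=1: yield from sub(3) -> [0, 1, 2], then yield -1
  i=2: yield from sub(3) -> [0, 1, 2], then yield -1
Therefore result = [0, 1, 2, -1, 0, 1, 2, -1, 0, 1, 2, -1].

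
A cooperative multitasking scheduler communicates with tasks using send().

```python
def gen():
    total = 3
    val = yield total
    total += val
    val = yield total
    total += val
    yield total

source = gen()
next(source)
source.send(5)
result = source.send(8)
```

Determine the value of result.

Step 1: next() -> yield total=3.
Step 2: send(5) -> val=5, total = 3+5 = 8, yield 8.
Step 3: send(8) -> val=8, total = 8+8 = 16, yield 16.
Therefore result = 16.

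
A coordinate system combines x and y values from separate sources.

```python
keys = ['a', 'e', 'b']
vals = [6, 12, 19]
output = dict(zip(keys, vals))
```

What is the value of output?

Step 1: zip pairs keys with values:
  'a' -> 6
  'e' -> 12
  'b' -> 19
Therefore output = {'a': 6, 'e': 12, 'b': 19}.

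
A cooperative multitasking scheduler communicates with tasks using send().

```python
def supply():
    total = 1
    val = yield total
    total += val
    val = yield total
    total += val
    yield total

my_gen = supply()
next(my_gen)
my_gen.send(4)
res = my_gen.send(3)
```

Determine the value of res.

Step 1: next() -> yield total=1.
Step 2: send(4) -> val=4, total = 1+4 = 5, yield 5.
Step 3: send(3) -> val=3, total = 5+3 = 8, yield 8.
Therefore res = 8.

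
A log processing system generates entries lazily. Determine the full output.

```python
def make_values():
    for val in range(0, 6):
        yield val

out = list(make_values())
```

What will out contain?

Step 1: The generator yields each value from range(0, 6).
Step 2: list() consumes all yields: [0, 1, 2, 3, 4, 5].
Therefore out = [0, 1, 2, 3, 4, 5].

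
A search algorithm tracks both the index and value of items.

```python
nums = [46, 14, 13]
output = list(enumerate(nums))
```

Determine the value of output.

Step 1: enumerate pairs each element with its index:
  (0, 46)
  (1, 14)
  (2, 13)
Therefore output = [(0, 46), (1, 14), (2, 13)].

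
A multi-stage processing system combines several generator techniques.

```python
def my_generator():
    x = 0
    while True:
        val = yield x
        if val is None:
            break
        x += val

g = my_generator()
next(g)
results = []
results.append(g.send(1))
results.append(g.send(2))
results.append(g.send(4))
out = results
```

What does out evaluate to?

Step 1: next(g) -> yield 0.
Step 2: send(1) -> x = 1, yield 1.
Step 3: send(2) -> x = 3, yield 3.
Step 4: send(4) -> x = 7, yield 7.
Therefore out = [1, 3, 7].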